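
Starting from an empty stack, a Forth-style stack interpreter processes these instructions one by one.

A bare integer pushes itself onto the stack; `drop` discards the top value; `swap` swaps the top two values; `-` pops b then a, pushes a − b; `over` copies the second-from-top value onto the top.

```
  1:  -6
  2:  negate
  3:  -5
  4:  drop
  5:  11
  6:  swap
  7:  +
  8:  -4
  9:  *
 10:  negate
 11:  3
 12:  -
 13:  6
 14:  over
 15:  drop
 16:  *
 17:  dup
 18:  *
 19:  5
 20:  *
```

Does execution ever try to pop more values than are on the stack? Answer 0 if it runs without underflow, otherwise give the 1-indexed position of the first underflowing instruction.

0

-6     → -6
negate → 6
-5     → 6 -5
drop   → 6
11     → 6 11
swap   → 11 6
+      → 17
-4     → 17 -4
*      → -68
negate → 68
3      → 68 3
-      → 65
6      → 65 6
over   → 65 6 65
drop   → 65 6
*      → 390
dup    → 390 390
*      → 152100
5      → 152100 5
*      → 760500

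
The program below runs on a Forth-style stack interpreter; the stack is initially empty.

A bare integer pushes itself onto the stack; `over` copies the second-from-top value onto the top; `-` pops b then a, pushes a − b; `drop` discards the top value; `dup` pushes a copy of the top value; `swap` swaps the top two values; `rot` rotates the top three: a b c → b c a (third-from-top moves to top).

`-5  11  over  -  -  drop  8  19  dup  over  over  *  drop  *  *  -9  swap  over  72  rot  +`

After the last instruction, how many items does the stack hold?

-5   → -5
11   → -5 11
over → -5 11 -5
-    → -5 16
-    → -21
drop → (empty)
8    → 8
19   → 8 19
dup  → 8 19 19
over → 8 19 19 19
over → 8 19 19 19 19
*    → 8 19 19 361
drop → 8 19 19
*    → 8 361
*    → 2888
-9   → 2888 -9
swap → -9 2888
over → -9 2888 -9
72   → -9 2888 -9 72
rot  → -9 -9 72 2888
+    → -9 -9 2960

3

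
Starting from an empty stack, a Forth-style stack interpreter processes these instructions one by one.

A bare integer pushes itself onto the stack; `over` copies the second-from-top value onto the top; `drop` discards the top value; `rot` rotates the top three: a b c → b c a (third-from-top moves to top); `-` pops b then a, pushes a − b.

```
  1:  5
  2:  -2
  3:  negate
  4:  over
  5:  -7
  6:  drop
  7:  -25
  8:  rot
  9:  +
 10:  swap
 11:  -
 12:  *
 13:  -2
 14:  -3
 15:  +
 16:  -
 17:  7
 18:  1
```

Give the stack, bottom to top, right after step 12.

[-140]

5      : [5]
-2     : [5, -2]
negate : [5, 2]
over   : [5, 2, 5]
-7     : [5, 2, 5, -7]
drop   : [5, 2, 5]
-25    : [5, 2, 5, -25]
rot    : [5, 5, -25, 2]
+      : [5, 5, -23]
swap   : [5, -23, 5]
-      : [5, -28]
*      : [-140]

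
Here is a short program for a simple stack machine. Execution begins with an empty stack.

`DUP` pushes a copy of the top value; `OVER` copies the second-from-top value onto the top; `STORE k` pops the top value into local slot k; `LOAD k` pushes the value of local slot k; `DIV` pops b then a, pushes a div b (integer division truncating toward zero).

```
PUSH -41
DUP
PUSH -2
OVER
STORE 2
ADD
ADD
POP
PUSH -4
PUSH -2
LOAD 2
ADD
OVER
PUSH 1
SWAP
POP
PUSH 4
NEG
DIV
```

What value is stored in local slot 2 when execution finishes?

PUSH -41 -> [-41]
DUP      -> [-41, -41]
PUSH -2  -> [-41, -41, -2]
OVER     -> [-41, -41, -2, -41]
STORE 2  -> [-41, -41, -2]
ADD      -> [-41, -43]
ADD      -> [-84]
POP      -> []
PUSH -4  -> [-4]
PUSH -2  -> [-4, -2]
LOAD 2   -> [-4, -2, -41]
ADD      -> [-4, -43]
OVER     -> [-4, -43, -4]
PUSH 1   -> [-4, -43, -4, 1]
SWAP     -> [-4, -43, 1, -4]
POP      -> [-4, -43, 1]
PUSH 4   -> [-4, -43, 1, 4]
NEG      -> [-4, -43, 1, -4]
DIV      -> [-4, -43, 0]

-41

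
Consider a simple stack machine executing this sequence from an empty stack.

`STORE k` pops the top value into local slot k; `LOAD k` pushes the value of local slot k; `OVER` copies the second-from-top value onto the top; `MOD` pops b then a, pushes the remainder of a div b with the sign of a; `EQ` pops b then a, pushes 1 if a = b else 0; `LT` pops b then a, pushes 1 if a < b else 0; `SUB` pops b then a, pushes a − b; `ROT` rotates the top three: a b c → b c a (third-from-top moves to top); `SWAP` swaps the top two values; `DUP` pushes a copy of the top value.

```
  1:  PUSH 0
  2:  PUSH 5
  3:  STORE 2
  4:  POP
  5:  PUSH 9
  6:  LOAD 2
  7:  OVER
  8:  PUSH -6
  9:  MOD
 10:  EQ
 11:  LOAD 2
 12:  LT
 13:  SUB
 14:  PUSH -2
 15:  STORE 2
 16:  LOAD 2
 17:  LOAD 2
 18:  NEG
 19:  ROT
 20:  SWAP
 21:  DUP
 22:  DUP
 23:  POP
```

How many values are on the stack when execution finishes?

4

PUSH 0  → [0]
PUSH 5  → [0, 5]
STORE 2 → [0]
POP     → []
PUSH 9  → [9]
LOAD 2  → [9, 5]
OVER    → [9, 5, 9]
PUSH -6 → [9, 5, 9, -6]
MOD     → [9, 5, 3]
EQ      → [9, 0]
LOAD 2  → [9, 0, 5]
LT      → [9, 1]
SUB     → [8]
PUSH -2 → [8, -2]
STORE 2 → [8]
LOAD 2  → [8, -2]
LOAD 2  → [8, -2, -2]
NEG     → [8, -2, 2]
ROT     → [-2, 2, 8]
SWAP    → [-2, 8, 2]
DUP     → [-2, 8, 2, 2]
DUP     → [-2, 8, 2, 2, 2]
POP     → [-2, 8, 2, 2]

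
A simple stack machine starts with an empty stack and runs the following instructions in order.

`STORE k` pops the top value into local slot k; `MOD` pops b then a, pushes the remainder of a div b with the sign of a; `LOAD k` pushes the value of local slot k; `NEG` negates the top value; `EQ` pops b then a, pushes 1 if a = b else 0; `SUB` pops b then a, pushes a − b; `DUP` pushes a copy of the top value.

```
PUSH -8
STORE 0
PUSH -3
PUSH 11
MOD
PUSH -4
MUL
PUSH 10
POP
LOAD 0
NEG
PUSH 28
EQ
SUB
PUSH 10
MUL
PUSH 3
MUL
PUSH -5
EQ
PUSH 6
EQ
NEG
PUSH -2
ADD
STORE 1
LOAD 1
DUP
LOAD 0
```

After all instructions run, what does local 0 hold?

-8

PUSH -8  [-8]
STORE 0  []
PUSH -3  [-3]
PUSH 11  [-3, 11]
MOD      [-3]
PUSH -4  [-3, -4]
MUL      [12]
PUSH 10  [12, 10]
POP      [12]
LOAD 0   [12, -8]
NEG      [12, 8]
PUSH 28  [12, 8, 28]
EQ       [12, 0]
SUB      [12]
PUSH 10  [12, 10]
MUL      [120]
PUSH 3   [120, 3]
MUL      [360]
PUSH -5  [360, -5]
EQ       [0]
PUSH 6   [0, 6]
EQ       [0]
NEG      [0]
PUSH -2  [0, -2]
ADD      [-2]
STORE 1  []
LOAD 1   [-2]
DUP      [-2, -2]
LOAD 0   [-2, -2, -8]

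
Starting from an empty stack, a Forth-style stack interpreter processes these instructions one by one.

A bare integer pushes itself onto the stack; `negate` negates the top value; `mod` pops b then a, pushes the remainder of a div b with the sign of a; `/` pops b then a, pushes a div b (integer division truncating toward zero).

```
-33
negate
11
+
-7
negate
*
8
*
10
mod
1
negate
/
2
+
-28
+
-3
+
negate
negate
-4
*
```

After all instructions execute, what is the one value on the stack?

132

-33    -> -33
negate -> 33
11     -> 33 11
+      -> 44
-7     -> 44 -7
negate -> 44 7
*      -> 308
8      -> 308 8
*      -> 2464
10     -> 2464 10
mod    -> 4
1      -> 4 1
negate -> 4 -1
/      -> -4
2      -> -4 2
+      -> -2
-28    -> -2 -28
+      -> -30
-3     -> -30 -3
+      -> -33
negate -> 33
negate -> -33
-4     -> -33 -4
*      -> 132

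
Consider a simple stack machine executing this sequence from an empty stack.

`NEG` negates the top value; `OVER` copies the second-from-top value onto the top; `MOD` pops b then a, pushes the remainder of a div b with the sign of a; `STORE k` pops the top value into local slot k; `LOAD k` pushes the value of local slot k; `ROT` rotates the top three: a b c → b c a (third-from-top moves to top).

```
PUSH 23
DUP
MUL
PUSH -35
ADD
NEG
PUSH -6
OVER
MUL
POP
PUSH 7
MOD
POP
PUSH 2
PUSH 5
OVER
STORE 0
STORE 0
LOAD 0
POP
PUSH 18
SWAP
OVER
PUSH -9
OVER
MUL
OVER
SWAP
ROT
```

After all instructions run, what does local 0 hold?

5

PUSH 23  : 23
DUP      : 23 23
MUL      : 529
PUSH -35 : 529 -35
ADD      : 494
NEG      : -494
PUSH -6  : -494 -6
OVER     : -494 -6 -494
MUL      : -494 2964
POP      : -494
PUSH 7   : -494 7
MOD      : -4
POP      : (empty)
PUSH 2   : 2
PUSH 5   : 2 5
OVER     : 2 5 2
STORE 0  : 2 5
STORE 0  : 2
LOAD 0   : 2 5
POP      : 2
PUSH 18  : 2 18
SWAP     : 18 2
OVER     : 18 2 18
PUSH -9  : 18 2 18 -9
OVER     : 18 2 18 -9 18
MUL      : 18 2 18 -162
OVER     : 18 2 18 -162 18
SWAP     : 18 2 18 18 -162
ROT      : 18 2 18 -162 18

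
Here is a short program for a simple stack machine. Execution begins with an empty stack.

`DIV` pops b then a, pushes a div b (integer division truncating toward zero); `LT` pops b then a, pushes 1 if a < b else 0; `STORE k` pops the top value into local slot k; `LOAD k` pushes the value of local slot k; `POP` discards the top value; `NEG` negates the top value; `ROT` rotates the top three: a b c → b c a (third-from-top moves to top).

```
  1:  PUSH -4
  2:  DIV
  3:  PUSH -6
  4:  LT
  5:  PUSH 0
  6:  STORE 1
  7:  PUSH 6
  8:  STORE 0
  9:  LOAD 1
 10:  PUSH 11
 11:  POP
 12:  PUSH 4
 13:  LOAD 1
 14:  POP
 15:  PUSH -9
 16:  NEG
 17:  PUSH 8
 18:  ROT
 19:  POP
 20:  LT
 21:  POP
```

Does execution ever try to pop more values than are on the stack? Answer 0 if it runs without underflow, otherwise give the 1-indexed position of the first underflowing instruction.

PUSH -4 -> [-4]
DIV  — needs 2 operands, stack has 1 → underflow

2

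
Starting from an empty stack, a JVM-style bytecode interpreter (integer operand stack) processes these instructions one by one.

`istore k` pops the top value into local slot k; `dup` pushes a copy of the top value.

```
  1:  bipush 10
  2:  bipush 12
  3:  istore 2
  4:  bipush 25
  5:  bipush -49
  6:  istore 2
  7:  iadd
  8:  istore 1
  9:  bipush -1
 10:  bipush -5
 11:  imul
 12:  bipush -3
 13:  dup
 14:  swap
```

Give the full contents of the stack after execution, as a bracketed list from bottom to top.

[5, -3, -3]

bipush 10  → 10
bipush 12  → 10 12
istore 2   → 10
bipush 25  → 10 25
bipush -49 → 10 25 -49
istore 2   → 10 25
iadd       → 35
istore 1   → (empty)
bipush -1  → -1
bipush -5  → -1 -5
imul       → 5
bipush -3  → 5 -3
dup        → 5 -3 -3
swap       → 5 -3 -3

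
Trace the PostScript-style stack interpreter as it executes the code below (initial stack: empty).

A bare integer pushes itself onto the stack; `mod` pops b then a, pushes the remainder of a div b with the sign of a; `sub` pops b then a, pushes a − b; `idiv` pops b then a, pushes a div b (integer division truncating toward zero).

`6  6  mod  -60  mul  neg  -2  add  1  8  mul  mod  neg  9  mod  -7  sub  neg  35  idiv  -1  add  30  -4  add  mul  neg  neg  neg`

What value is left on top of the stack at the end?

26

6     [6]
6     [6, 6]
mod   [0]
-60   [0, -60]
mul   [0]
neg   [0]
-2    [0, -2]
add   [-2]
1     [-2, 1]
8     [-2, 1, 8]
mul   [-2, 8]
mod   [-2]
neg   [2]
9     [2, 9]
mod   [2]
-7    [2, -7]
sub   [9]
neg   [-9]
35    [-9, 35]
idiv  [0]
-1    [0, -1]
add   [-1]
30    [-1, 30]
-4    [-1, 30, -4]
add   [-1, 26]
mul   [-26]
neg   [26]
neg   [-26]
neg   [26]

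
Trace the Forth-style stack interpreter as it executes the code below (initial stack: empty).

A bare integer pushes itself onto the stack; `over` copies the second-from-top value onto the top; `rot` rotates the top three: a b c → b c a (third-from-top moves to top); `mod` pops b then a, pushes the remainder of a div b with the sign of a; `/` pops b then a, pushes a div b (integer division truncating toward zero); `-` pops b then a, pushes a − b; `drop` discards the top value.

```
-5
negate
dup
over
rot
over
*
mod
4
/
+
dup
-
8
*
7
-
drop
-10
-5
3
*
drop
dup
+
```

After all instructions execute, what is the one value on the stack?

-5      -5
negate  5
dup     5 5
over    5 5 5
rot     5 5 5
over    5 5 5 5
*       5 5 25
mod     5 5
4       5 5 4
/       5 1
+       6
dup     6 6
-       0
8       0 8
*       0
7       0 7
-       -7
drop    (empty)
-10     -10
-5      -10 -5
3       -10 -5 3
*       -10 -15
drop    -10
dup     -10 -10
+       -20

-20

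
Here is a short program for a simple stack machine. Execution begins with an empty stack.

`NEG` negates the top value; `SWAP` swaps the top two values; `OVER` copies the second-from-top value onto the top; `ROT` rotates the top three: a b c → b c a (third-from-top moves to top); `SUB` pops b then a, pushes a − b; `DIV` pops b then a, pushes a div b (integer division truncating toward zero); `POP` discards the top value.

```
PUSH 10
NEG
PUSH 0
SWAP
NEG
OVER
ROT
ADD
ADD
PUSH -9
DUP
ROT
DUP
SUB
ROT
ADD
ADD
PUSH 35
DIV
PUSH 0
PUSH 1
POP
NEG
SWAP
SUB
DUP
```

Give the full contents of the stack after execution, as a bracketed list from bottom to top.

[0, 0]

PUSH 10 → [10]
NEG     → [-10]
PUSH 0  → [-10, 0]
SWAP    → [0, -10]
NEG     → [0, 10]
OVER    → [0, 10, 0]
ROT     → [10, 0, 0]
ADD     → [10, 0]
ADD     → [10]
PUSH -9 → [10, -9]
DUP     → [10, -9, -9]
ROT     → [-9, -9, 10]
DUP     → [-9, -9, 10, 10]
SUB     → [-9, -9, 0]
ROT     → [-9, 0, -9]
ADD     → [-9, -9]
ADD     → [-18]
PUSH 35 → [-18, 35]
DIV     → [0]
PUSH 0  → [0, 0]
PUSH 1  → [0, 0, 1]
POP     → [0, 0]
NEG     → [0, 0]
SWAP    → [0, 0]
SUB     → [0]
DUP     → [0, 0]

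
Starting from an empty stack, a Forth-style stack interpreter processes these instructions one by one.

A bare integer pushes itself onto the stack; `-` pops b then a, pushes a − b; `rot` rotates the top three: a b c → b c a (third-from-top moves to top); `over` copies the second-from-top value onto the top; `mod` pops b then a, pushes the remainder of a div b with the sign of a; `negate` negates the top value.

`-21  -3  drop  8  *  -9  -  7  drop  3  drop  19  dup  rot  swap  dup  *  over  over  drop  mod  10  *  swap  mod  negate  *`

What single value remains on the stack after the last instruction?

-21     [-21]
-3      [-21, -3]
drop    [-21]
8       [-21, 8]
*       [-168]
-9      [-168, -9]
-       [-159]
7       [-159, 7]
drop    [-159]
3       [-159, 3]
drop    [-159]
19      [-159, 19]
dup     [-159, 19, 19]
rot     [19, 19, -159]
swap    [19, -159, 19]
dup     [19, -159, 19, 19]
*       [19, -159, 361]
over    [19, -159, 361, -159]
over    [19, -159, 361, -159, 361]
drop    [19, -159, 361, -159]
mod     [19, -159, 43]
10      [19, -159, 43, 10]
*       [19, -159, 430]
swap    [19, 430, -159]
mod     [19, 112]
negate  [19, -112]
*       [-2128]

-2128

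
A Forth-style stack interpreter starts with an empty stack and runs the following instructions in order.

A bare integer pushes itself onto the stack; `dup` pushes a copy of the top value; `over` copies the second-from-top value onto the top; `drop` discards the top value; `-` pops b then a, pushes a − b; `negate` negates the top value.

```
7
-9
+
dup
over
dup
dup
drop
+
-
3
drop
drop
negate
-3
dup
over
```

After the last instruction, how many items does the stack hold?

7      -> 7
-9     -> 7 -9
+      -> -2
dup    -> -2 -2
over   -> -2 -2 -2
dup    -> -2 -2 -2 -2
dup    -> -2 -2 -2 -2 -2
drop   -> -2 -2 -2 -2
+      -> -2 -2 -4
-      -> -2 2
3      -> -2 2 3
drop   -> -2 2
drop   -> -2
negate -> 2
-3     -> 2 -3
dup    -> 2 -3 -3
over   -> 2 -3 -3 -3

4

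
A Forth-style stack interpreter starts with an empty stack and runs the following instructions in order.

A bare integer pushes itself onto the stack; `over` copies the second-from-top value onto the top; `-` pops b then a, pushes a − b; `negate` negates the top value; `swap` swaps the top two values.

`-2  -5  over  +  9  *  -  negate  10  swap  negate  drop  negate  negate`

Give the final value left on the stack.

10

-2      -2
-5      -2 -5
over    -2 -5 -2
+       -2 -7
9       -2 -7 9
*       -2 -63
-       61
negate  -61
10      -61 10
swap    10 -61
negate  10 61
drop    10
negate  -10
negate  10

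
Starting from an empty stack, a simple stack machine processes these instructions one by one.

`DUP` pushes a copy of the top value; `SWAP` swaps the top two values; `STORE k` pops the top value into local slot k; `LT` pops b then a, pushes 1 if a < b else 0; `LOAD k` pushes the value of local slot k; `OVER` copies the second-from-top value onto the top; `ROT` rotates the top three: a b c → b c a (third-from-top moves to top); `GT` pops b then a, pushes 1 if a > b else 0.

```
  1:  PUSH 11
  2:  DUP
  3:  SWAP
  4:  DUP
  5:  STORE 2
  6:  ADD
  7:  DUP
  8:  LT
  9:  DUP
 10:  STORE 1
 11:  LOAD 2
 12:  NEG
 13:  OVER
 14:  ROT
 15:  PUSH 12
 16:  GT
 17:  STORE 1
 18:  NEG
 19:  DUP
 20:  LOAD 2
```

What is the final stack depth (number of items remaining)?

PUSH 11  [11]
DUP      [11, 11]
SWAP     [11, 11]
DUP      [11, 11, 11]
STORE 2  [11, 11]
ADD      [22]
DUP      [22, 22]
LT       [0]
DUP      [0, 0]
STORE 1  [0]
LOAD 2   [0, 11]
NEG      [0, -11]
OVER     [0, -11, 0]
ROT      [-11, 0, 0]
PUSH 12  [-11, 0, 0, 12]
GT       [-11, 0, 0]
STORE 1  [-11, 0]
NEG      [-11, 0]
DUP      [-11, 0, 0]
LOAD 2   [-11, 0, 0, 11]

4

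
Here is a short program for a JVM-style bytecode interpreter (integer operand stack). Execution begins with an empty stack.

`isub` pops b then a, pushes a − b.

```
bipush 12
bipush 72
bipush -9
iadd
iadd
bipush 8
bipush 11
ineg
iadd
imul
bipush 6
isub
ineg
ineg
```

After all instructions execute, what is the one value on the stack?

-231

bipush 12  12
bipush 72  12 72
bipush -9  12 72 -9
iadd       12 63
iadd       75
bipush 8   75 8
bipush 11  75 8 11
ineg       75 8 -11
iadd       75 -3
imul       -225
bipush 6   -225 6
isub       -231
ineg       231
ineg       -231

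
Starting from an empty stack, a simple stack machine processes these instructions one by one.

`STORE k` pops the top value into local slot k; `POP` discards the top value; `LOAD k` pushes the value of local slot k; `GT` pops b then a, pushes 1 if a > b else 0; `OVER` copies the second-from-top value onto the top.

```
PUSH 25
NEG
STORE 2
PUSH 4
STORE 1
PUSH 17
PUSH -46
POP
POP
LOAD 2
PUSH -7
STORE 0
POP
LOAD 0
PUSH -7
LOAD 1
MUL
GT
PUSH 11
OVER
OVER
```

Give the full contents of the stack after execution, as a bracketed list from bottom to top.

PUSH 25  : [25]
NEG      : [-25]
STORE 2  : []
PUSH 4   : [4]
STORE 1  : []
PUSH 17  : [17]
PUSH -46 : [17, -46]
POP      : [17]
POP      : []
LOAD 2   : [-25]
PUSH -7  : [-25, -7]
STORE 0  : [-25]
POP      : []
LOAD 0   : [-7]
PUSH -7  : [-7, -7]
LOAD 1   : [-7, -7, 4]
MUL      : [-7, -28]
GT       : [1]
PUSH 11  : [1, 11]
OVER     : [1, 11, 1]
OVER     : [1, 11, 1, 11]

[1, 11, 1, 11]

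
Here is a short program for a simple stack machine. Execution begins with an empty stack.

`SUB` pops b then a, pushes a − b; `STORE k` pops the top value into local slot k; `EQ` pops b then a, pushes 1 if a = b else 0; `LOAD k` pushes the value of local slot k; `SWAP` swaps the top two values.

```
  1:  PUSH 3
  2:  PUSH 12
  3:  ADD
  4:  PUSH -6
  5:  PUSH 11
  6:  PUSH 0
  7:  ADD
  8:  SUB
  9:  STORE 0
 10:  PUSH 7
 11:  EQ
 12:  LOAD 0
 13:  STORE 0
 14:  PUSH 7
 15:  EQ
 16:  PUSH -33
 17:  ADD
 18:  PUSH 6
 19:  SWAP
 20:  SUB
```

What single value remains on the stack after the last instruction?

PUSH 3   : 3
PUSH 12  : 3 12
ADD      : 15
PUSH -6  : 15 -6
PUSH 11  : 15 -6 11
PUSH 0   : 15 -6 11 0
ADD      : 15 -6 11
SUB      : 15 -17
STORE 0  : 15
PUSH 7   : 15 7
EQ       : 0
LOAD 0   : 0 -17
STORE 0  : 0
PUSH 7   : 0 7
EQ       : 0
PUSH -33 : 0 -33
ADD      : -33
PUSH 6   : -33 6
SWAP     : 6 -33
SUB      : 39

39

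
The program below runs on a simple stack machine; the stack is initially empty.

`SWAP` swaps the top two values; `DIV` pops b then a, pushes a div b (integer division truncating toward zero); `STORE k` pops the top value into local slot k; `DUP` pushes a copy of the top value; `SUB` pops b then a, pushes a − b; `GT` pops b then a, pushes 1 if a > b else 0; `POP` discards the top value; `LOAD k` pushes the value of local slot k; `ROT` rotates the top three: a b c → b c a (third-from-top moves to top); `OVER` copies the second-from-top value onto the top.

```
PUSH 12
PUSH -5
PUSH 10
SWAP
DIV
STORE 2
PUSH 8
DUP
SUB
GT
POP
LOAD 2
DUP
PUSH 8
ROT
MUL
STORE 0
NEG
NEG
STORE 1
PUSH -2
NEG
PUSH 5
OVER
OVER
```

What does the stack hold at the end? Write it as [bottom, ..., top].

PUSH 12 -> 12
PUSH -5 -> 12 -5
PUSH 10 -> 12 -5 10
SWAP    -> 12 10 -5
DIV     -> 12 -2
STORE 2 -> 12
PUSH 8  -> 12 8
DUP     -> 12 8 8
SUB     -> 12 0
GT      -> 1
POP     -> (empty)
LOAD 2  -> -2
DUP     -> -2 -2
PUSH 8  -> -2 -2 8
ROT     -> -2 8 -2
MUL     -> -2 -16
STORE 0 -> -2
NEG     -> 2
NEG     -> -2
STORE 1 -> (empty)
PUSH -2 -> -2
NEG     -> 2
PUSH 5  -> 2 5
OVER    -> 2 5 2
OVER    -> 2 5 2 5

[2, 5, 2, 5]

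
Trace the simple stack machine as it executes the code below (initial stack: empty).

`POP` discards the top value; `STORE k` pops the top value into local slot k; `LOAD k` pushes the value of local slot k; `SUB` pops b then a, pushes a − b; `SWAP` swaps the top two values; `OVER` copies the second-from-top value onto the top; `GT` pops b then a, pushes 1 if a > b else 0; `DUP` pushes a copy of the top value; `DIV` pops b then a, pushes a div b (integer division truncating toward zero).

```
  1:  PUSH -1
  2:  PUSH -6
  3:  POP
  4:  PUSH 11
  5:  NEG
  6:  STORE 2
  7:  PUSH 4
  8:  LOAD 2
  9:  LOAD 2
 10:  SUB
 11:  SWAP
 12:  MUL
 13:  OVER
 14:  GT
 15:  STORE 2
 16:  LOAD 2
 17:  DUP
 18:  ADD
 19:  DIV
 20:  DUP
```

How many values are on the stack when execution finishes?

2

PUSH -1 → -1
PUSH -6 → -1 -6
POP     → -1
PUSH 11 → -1 11
NEG     → -1 -11
STORE 2 → -1
PUSH 4  → -1 4
LOAD 2  → -1 4 -11
LOAD 2  → -1 4 -11 -11
SUB     → -1 4 0
SWAP    → -1 0 4
MUL     → -1 0
OVER    → -1 0 -1
GT      → -1 1
STORE 2 → -1
LOAD 2  → -1 1
DUP     → -1 1 1
ADD     → -1 2
DIV     → 0
DUP     → 0 0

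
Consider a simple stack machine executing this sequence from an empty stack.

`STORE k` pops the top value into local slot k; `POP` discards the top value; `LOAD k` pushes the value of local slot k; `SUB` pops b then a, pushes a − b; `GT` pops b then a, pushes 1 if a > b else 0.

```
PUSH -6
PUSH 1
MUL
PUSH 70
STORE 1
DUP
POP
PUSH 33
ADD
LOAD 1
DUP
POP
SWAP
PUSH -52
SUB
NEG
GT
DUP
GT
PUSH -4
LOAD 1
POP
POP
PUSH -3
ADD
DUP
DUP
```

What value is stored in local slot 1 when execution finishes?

PUSH -6  : -6
PUSH 1   : -6 1
MUL      : -6
PUSH 70  : -6 70
STORE 1  : -6
DUP      : -6 -6
POP      : -6
PUSH 33  : -6 33
ADD      : 27
LOAD 1   : 27 70
DUP      : 27 70 70
POP      : 27 70
SWAP     : 70 27
PUSH -52 : 70 27 -52
SUB      : 70 79
NEG      : 70 -79
GT       : 1
DUP      : 1 1
GT       : 0
PUSH -4  : 0 -4
LOAD 1   : 0 -4 70
POP      : 0 -4
POP      : 0
PUSH -3  : 0 -3
ADD      : -3
DUP      : -3 -3
DUP      : -3 -3 -3

70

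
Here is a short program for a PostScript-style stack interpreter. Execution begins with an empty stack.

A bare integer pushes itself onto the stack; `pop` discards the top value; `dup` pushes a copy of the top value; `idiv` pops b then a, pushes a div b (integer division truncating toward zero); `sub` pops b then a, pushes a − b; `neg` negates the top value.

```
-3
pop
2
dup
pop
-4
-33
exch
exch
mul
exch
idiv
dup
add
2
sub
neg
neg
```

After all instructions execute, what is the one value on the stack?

-3   -> -3
pop  -> (empty)
2    -> 2
dup  -> 2 2
pop  -> 2
-4   -> 2 -4
-33  -> 2 -4 -33
exch -> 2 -33 -4
exch -> 2 -4 -33
mul  -> 2 132
exch -> 132 2
idiv -> 66
dup  -> 66 66
add  -> 132
2    -> 132 2
sub  -> 130
neg  -> -130
neg  -> 130

130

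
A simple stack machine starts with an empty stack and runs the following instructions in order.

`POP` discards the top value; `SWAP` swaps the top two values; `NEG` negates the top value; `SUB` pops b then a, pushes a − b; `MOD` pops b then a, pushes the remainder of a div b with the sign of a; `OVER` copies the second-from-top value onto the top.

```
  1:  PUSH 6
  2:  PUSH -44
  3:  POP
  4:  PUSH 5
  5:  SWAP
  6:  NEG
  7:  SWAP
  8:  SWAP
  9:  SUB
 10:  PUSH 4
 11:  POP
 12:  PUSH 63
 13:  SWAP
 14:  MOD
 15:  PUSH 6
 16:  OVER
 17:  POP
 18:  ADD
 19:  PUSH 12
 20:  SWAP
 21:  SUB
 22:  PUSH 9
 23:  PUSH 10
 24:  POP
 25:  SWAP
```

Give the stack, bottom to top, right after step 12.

PUSH 6   : [6]
PUSH -44 : [6, -44]
POP      : [6]
PUSH 5   : [6, 5]
SWAP     : [5, 6]
NEG      : [5, -6]
SWAP     : [-6, 5]
SWAP     : [5, -6]
SUB      : [11]
PUSH 4   : [11, 4]
POP      : [11]
PUSH 63  : [11, 63]

[11, 63]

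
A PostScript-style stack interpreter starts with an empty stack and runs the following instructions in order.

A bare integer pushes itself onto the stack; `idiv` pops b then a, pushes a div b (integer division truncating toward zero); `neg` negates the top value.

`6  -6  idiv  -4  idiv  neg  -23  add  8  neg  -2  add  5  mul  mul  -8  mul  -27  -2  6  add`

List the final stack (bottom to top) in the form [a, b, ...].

[-9200, -27, 4]

6    : [6]
-6   : [6, -6]
idiv : [-1]
-4   : [-1, -4]
idiv : [0]
neg  : [0]
-23  : [0, -23]
add  : [-23]
8    : [-23, 8]
neg  : [-23, -8]
-2   : [-23, -8, -2]
add  : [-23, -10]
5    : [-23, -10, 5]
mul  : [-23, -50]
mul  : [1150]
-8   : [1150, -8]
mul  : [-9200]
-27  : [-9200, -27]
-2   : [-9200, -27, -2]
6    : [-9200, -27, -2, 6]
add  : [-9200, -27, 4]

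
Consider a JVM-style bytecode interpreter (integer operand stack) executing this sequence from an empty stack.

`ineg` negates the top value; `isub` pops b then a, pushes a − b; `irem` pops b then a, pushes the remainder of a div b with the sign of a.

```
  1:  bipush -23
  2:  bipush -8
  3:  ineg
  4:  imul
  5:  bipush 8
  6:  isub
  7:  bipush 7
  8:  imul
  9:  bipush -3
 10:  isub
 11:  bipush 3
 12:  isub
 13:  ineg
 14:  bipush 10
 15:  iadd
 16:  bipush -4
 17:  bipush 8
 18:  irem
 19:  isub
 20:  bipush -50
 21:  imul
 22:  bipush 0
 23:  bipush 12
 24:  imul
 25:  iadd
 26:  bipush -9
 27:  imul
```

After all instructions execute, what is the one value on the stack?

bipush -23 → [-23]
bipush -8  → [-23, -8]
ineg       → [-23, 8]
imul       → [-184]
bipush 8   → [-184, 8]
isub       → [-192]
bipush 7   → [-192, 7]
imul       → [-1344]
bipush -3  → [-1344, -3]
isub       → [-1341]
bipush 3   → [-1341, 3]
isub       → [-1344]
ineg       → [1344]
bipush 10  → [1344, 10]
iadd       → [1354]
bipush -4  → [1354, -4]
bipush 8   → [1354, -4, 8]
irem       → [1354, -4]
isub       → [1358]
bipush -50 → [1358, -50]
imul       → [-67900]
bipush 0   → [-67900, 0]
bipush 12  → [-67900, 0, 12]
imul       → [-67900, 0]
iadd       → [-67900]
bipush -9  → [-67900, -9]
imul       → [611100]

611100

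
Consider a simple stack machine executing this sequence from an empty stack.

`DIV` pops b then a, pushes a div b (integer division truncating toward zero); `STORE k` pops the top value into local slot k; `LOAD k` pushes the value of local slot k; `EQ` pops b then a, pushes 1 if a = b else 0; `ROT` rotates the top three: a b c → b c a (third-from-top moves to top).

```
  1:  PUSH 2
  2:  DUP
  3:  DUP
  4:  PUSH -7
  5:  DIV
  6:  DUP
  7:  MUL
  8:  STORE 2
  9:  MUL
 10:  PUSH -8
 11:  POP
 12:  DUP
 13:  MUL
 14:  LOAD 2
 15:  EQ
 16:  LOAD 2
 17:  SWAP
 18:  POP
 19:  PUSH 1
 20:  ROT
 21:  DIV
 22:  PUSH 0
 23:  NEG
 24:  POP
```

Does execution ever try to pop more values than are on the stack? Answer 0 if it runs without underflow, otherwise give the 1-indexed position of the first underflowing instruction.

PUSH 2  → 2
DUP     → 2 2
DUP     → 2 2 2
PUSH -7 → 2 2 2 -7
DIV     → 2 2 0
DUP     → 2 2 0 0
MUL     → 2 2 0
STORE 2 → 2 2
MUL     → 4
PUSH -8 → 4 -8
POP     → 4
DUP     → 4 4
MUL     → 16
LOAD 2  → 16 0
EQ      → 0
LOAD 2  → 0 0
SWAP    → 0 0
POP     → 0
PUSH 1  → 0 1
ROT  — needs 3 operands, stack has 2 → underflow

20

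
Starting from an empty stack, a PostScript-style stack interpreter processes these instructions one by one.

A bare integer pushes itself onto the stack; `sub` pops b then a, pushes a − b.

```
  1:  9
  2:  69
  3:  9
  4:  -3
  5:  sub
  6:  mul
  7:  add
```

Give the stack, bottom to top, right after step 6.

[9, 828]

9   : [9]
69  : [9, 69]
9   : [9, 69, 9]
-3  : [9, 69, 9, -3]
sub : [9, 69, 12]
mul : [9, 828]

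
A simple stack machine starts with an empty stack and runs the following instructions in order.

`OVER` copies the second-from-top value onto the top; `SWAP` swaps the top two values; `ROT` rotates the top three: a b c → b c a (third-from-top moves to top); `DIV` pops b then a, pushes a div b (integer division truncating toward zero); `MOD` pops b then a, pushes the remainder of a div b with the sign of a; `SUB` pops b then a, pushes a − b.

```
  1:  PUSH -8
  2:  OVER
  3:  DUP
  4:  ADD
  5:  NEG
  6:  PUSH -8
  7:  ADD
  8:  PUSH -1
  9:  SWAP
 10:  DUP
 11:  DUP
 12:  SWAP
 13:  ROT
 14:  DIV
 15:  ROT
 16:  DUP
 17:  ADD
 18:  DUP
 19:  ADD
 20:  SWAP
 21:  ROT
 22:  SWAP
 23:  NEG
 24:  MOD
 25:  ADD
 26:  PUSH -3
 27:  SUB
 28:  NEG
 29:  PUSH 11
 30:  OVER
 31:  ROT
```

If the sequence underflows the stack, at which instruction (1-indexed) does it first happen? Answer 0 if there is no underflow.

2

PUSH -8 -> [-8]
OVER  — needs 2 operands, stack has 1 → underflow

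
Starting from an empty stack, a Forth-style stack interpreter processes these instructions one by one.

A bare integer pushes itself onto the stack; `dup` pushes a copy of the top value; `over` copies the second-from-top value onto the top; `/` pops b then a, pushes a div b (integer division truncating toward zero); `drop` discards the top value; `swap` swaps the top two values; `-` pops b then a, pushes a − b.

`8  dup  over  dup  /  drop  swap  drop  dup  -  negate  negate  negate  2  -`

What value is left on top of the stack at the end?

-2

8      : [8]
dup    : [8, 8]
over   : [8, 8, 8]
dup    : [8, 8, 8, 8]
/      : [8, 8, 1]
drop   : [8, 8]
swap   : [8, 8]
drop   : [8]
dup    : [8, 8]
-      : [0]
negate : [0]
negate : [0]
negate : [0]
2      : [0, 2]
-      : [-2]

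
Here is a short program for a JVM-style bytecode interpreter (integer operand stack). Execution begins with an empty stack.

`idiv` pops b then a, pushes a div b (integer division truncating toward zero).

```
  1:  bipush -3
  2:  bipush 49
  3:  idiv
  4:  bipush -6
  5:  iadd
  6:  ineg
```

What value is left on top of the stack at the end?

bipush -3 -> -3
bipush 49 -> -3 49
idiv      -> 0
bipush -6 -> 0 -6
iadd      -> -6
ineg      -> 6

6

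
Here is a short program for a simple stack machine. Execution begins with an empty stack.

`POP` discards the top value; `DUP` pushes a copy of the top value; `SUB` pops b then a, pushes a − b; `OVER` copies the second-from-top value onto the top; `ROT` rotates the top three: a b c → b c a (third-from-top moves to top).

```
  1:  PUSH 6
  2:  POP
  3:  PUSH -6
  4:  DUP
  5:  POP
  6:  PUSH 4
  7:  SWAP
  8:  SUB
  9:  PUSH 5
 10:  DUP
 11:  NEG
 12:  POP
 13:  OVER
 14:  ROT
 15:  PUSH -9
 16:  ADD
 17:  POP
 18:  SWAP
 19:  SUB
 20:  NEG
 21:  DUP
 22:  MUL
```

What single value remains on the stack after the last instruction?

25

PUSH 6  -> [6]
POP     -> []
PUSH -6 -> [-6]
DUP     -> [-6, -6]
POP     -> [-6]
PUSH 4  -> [-6, 4]
SWAP    -> [4, -6]
SUB     -> [10]
PUSH 5  -> [10, 5]
DUP     -> [10, 5, 5]
NEG     -> [10, 5, -5]
POP     -> [10, 5]
OVER    -> [10, 5, 10]
ROT     -> [5, 10, 10]
PUSH -9 -> [5, 10, 10, -9]
ADD     -> [5, 10, 1]
POP     -> [5, 10]
SWAP    -> [10, 5]
SUB     -> [5]
NEG     -> [-5]
DUP     -> [-5, -5]
MUL     -> [25]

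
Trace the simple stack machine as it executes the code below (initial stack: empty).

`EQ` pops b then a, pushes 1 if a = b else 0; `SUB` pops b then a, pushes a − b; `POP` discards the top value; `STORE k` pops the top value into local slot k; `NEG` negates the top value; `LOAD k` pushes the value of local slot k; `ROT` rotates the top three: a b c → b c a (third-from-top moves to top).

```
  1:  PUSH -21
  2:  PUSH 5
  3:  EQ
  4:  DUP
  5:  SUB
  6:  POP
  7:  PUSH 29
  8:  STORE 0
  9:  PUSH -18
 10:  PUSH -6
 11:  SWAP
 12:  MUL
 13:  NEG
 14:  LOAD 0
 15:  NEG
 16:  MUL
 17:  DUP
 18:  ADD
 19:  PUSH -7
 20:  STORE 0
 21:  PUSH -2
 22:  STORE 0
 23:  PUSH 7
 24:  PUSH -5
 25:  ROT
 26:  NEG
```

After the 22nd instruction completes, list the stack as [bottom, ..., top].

PUSH -21 : -21
PUSH 5   : -21 5
EQ       : 0
DUP      : 0 0
SUB      : 0
POP      : (empty)
PUSH 29  : 29
STORE 0  : (empty)
PUSH -18 : -18
PUSH -6  : -18 -6
SWAP     : -6 -18
MUL      : 108
NEG      : -108
LOAD 0   : -108 29
NEG      : -108 -29
MUL      : 3132
DUP      : 3132 3132
ADD      : 6264
PUSH -7  : 6264 -7
STORE 0  : 6264
PUSH -2  : 6264 -2
STORE 0  : 6264

[6264]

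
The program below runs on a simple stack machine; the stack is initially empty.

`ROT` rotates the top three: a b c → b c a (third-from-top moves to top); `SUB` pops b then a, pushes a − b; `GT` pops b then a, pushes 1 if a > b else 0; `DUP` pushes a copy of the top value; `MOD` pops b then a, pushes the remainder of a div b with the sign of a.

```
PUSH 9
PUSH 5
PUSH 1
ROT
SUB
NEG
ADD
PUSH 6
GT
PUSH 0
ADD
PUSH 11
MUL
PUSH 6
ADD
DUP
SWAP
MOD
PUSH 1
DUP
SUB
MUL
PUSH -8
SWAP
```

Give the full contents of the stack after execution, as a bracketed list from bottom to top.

PUSH 9  → 9
PUSH 5  → 9 5
PUSH 1  → 9 5 1
ROT     → 5 1 9
SUB     → 5 -8
NEG     → 5 8
ADD     → 13
PUSH 6  → 13 6
GT      → 1
PUSH 0  → 1 0
ADD     → 1
PUSH 11 → 1 11
MUL     → 11
PUSH 6  → 11 6
ADD     → 17
DUP     → 17 17
SWAP    → 17 17
MOD     → 0
PUSH 1  → 0 1
DUP     → 0 1 1
SUB     → 0 0
MUL     → 0
PUSH -8 → 0 -8
SWAP    → -8 0

[-8, 0]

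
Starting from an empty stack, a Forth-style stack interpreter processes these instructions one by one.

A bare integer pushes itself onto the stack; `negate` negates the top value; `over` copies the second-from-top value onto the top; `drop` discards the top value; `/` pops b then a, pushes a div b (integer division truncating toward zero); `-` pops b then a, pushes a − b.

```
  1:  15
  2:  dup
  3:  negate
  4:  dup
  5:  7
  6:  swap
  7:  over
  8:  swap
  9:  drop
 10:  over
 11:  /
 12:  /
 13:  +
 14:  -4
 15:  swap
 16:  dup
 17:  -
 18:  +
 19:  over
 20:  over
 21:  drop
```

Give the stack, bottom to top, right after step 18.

[15, -4]

15     → 15
dup    → 15 15
negate → 15 -15
dup    → 15 -15 -15
7      → 15 -15 -15 7
swap   → 15 -15 7 -15
over   → 15 -15 7 -15 7
swap   → 15 -15 7 7 -15
drop   → 15 -15 7 7
over   → 15 -15 7 7 7
/      → 15 -15 7 1
/      → 15 -15 7
+      → 15 -8
-4     → 15 -8 -4
swap   → 15 -4 -8
dup    → 15 -4 -8 -8
-      → 15 -4 0
+      → 15 -4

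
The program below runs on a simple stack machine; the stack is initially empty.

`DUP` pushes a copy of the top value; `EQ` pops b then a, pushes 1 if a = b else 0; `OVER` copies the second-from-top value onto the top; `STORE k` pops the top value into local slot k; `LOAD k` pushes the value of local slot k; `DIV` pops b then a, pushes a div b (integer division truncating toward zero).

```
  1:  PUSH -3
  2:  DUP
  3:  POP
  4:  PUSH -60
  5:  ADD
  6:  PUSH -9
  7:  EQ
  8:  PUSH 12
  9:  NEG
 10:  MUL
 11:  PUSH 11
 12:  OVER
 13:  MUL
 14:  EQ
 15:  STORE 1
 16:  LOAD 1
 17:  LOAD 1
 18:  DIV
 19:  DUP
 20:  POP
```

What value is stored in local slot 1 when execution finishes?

PUSH -3   -3
DUP       -3 -3
POP       -3
PUSH -60  -3 -60
ADD       -63
PUSH -9   -63 -9
EQ        0
PUSH 12   0 12
NEG       0 -12
MUL       0
PUSH 11   0 11
OVER      0 11 0
MUL       0 0
EQ        1
STORE 1   (empty)
LOAD 1    1
LOAD 1    1 1
DIV       1
DUP       1 1
POP       1

1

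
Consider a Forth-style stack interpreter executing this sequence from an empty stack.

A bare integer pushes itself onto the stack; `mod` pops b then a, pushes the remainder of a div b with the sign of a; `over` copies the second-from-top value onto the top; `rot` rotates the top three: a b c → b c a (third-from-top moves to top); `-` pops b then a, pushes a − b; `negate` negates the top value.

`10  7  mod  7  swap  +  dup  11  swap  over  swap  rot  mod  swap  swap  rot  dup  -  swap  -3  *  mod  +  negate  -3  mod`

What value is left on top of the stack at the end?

10     → 10
7      → 10 7
mod    → 3
7      → 3 7
swap   → 7 3
+      → 10
dup    → 10 10
11     → 10 10 11
swap   → 10 11 10
over   → 10 11 10 11
swap   → 10 11 11 10
rot    → 10 11 10 11
mod    → 10 11 10
swap   → 10 10 11
swap   → 10 11 10
rot    → 11 10 10
dup    → 11 10 10 10
-      → 11 10 0
swap   → 11 0 10
-3     → 11 0 10 -3
*      → 11 0 -30
mod    → 11 0
+      → 11
negate → -11
-3     → -11 -3
mod    → -2

-2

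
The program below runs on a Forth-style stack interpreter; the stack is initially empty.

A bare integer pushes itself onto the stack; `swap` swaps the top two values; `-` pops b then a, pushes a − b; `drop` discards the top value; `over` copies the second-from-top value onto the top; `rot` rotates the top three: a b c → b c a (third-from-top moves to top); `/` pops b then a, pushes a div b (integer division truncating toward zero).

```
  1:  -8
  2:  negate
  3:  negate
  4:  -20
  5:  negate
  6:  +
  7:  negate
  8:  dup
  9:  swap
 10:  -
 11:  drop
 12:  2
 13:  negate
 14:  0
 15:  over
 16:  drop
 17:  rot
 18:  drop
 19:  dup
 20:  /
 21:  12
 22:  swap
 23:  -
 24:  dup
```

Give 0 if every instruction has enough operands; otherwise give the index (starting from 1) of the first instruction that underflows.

17

-8     : [-8]
negate : [8]
negate : [-8]
-20    : [-8, -20]
negate : [-8, 20]
+      : [12]
negate : [-12]
dup    : [-12, -12]
swap   : [-12, -12]
-      : [0]
drop   : []
2      : [2]
negate : [-2]
0      : [-2, 0]
over   : [-2, 0, -2]
drop   : [-2, 0]
rot  — needs 3 operands, stack has 2 → underflow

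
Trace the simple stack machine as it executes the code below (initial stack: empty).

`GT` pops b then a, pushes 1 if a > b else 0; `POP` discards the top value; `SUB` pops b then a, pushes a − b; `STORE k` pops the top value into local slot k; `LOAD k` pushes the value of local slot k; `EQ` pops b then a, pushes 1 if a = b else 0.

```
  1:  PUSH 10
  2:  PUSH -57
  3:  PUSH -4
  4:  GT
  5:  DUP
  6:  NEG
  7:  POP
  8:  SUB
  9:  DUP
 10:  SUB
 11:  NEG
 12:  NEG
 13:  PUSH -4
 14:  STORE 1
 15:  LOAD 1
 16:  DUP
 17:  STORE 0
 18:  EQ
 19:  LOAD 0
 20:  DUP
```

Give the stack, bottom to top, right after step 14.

PUSH 10   [10]
PUSH -57  [10, -57]
PUSH -4   [10, -57, -4]
GT        [10, 0]
DUP       [10, 0, 0]
NEG       [10, 0, 0]
POP       [10, 0]
SUB       [10]
DUP       [10, 10]
SUB       [0]
NEG       [0]
NEG       [0]
PUSH -4   [0, -4]
STORE 1   [0]

[0]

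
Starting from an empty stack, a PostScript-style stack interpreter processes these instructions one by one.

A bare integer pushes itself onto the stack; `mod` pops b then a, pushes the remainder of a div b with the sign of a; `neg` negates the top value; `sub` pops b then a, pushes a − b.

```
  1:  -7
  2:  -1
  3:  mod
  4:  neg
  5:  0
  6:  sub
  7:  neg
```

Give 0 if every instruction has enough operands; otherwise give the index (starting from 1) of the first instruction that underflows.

0

-7   [-7]
-1   [-7, -1]
mod  [0]
neg  [0]
0    [0, 0]
sub  [0]
neg  [0]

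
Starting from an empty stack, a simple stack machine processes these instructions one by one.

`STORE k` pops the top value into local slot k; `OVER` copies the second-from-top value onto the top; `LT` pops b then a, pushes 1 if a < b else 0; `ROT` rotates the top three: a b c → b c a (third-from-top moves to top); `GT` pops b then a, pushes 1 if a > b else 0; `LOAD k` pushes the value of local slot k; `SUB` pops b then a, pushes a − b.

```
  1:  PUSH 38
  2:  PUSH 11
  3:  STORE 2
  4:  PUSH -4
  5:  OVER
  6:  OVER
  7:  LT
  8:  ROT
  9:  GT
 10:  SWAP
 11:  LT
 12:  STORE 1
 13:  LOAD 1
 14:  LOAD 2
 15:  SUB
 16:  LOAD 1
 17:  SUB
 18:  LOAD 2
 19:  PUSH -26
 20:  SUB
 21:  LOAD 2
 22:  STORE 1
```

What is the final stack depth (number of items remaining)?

2

PUSH 38   38
PUSH 11   38 11
STORE 2   38
PUSH -4   38 -4
OVER      38 -4 38
OVER      38 -4 38 -4
LT        38 -4 0
ROT       -4 0 38
GT        -4 0
SWAP      0 -4
LT        0
STORE 1   (empty)
LOAD 1    0
LOAD 2    0 11
SUB       -11
LOAD 1    -11 0
SUB       -11
LOAD 2    -11 11
PUSH -26  -11 11 -26
SUB       -11 37
LOAD 2    -11 37 11
STORE 1   -11 37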